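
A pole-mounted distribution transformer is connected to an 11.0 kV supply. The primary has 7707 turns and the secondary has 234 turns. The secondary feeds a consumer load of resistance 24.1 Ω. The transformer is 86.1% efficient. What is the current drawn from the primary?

V_s = 11000 × 234/7707 = 333.98 V.
I_s = V_s/R = 333.98/24.1 = 13.858 A.
P_out = V_s I_s = 333.98 × 13.858 = 4628.4 W.
P_in = P_out/η = 4628.4/0.861 = 5375.6 W.
I_p = P_in/V_p = 5375.6/11000 = 0.489 A.

I_p ≈ 0.489 A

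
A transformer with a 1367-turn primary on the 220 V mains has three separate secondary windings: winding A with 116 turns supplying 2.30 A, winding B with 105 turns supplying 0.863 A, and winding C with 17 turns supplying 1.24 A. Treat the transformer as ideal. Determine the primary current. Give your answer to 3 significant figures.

I_p ≈ 0.277 A

V_A = 220 × 116/1367 = 18.669 V; V_B = 220 × 105/1367 = 16.898 V; V_C = 220 × 17/1367 = 2.7359 V.
P_out = V_A I_A + V_B I_B + V_C I_C = 18.669×2.30 + 16.898×0.863 + 2.7359×1.24 = 42.938 + 14.583 + 3.3925 = 60.914 W.
Ideal ⇒ P_in = P_out, so I_p = P_out/V_p = 60.914/220 = 0.277 A.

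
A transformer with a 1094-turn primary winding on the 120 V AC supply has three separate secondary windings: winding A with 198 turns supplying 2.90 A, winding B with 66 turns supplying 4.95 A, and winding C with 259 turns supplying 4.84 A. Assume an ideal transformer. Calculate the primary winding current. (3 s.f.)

I_p ≈ 1.97 A

V_A = 120 × 198/1094 = 21.718 V; V_B = 120 × 66/1094 = 7.2395 V; V_C = 120 × 259/1094 = 28.410 V.
P_out = V_A I_A + V_B I_B + V_C I_C = 21.718×2.90 + 7.2395×4.95 + 28.410×4.84 = 62.984 + 35.835 + 137.50 = 236.32 W.
Ideal ⇒ P_in = P_out, so I_p = P_out/V_p = 236.32/120 = 1.97 A.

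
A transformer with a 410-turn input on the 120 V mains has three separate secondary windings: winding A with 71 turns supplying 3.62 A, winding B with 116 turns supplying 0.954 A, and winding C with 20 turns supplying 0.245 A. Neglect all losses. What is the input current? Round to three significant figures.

I_in ≈ 0.909 A

V_A = 120 × 71/410 = 20.780 V; V_B = 120 × 116/410 = 33.951 V; V_C = 120 × 20/410 = 5.8537 V.
P_out = V_A I_A + V_B I_B + V_C I_C = 20.780×3.62 + 33.951×0.954 + 5.8537×0.245 = 75.225 + 32.389 + 1.4341 = 109.05 W.
Ideal ⇒ P_in = P_out, so I_in = P_out/V_in = 109.05/120 = 0.909 A.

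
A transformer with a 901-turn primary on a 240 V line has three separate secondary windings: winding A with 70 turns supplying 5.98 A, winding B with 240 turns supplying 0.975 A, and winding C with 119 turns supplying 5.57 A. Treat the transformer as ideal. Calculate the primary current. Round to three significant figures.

V_A = 240 × 70/901 = 18.646 V; V_B = 240 × 240/901 = 63.929 V; V_C = 240 × 119/901 = 31.698 V.
P_out = V_A I_A + V_B I_B + V_C I_C = 18.646×5.98 + 63.929×0.975 + 31.698×5.57 = 111.50 + 62.331 + 176.56 = 350.39 W.
Ideal ⇒ P_in = P_out, so I_p = P_out/V_p = 350.39/240 = 1.46 A.

I_p ≈ 1.46 A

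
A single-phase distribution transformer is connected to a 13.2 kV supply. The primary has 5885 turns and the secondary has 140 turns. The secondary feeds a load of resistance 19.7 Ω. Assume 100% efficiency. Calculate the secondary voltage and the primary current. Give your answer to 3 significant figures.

V_s = V_p × N_s/N_p = 13200 × 140/5885 = 314.02 V.
I_s = V_s/R = 314.02/19.7 = 15.940 A.
I_p = I_s × N_s/N_p = 15.940 × 140/5885 = 0.379 A.

V_s ≈ 314 V, I_p ≈ 0.379 A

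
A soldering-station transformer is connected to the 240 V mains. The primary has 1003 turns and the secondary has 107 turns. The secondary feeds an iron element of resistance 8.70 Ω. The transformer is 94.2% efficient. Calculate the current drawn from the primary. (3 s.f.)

I_p ≈ 0.333 A

V_s = 240 × 107/1003 = 25.603 V.
I_s = V_s/R = 25.603/8.70 = 2.9429 A.
P_out = V_s I_s = 25.603 × 2.9429 = 75.348 W.
P_in = P_out/η = 75.348/0.942 = 79.987 W.
I_p = P_in/V_p = 79.987/240 = 0.333 A.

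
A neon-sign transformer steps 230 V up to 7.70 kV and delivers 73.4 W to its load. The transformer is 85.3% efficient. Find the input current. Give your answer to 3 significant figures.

P_in = P_out/η = 73.4/0.853 = 86.049 W.
I_in = P_in/V_in = 86.049/230 = 0.374 A.

I_in ≈ 0.374 A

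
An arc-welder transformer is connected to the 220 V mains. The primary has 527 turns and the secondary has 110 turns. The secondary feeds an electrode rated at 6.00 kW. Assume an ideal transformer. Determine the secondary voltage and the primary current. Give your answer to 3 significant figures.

V_s ≈ 45.9 V, I_p ≈ 27.3 A

V_s = V_p × N_s/N_p = 220 × 110/527 = 45.920 V.
I_s = P/V_s = 6000/45.920 = 130.66 A.
I_p = I_s × N_s/N_p = 130.66 × 110/527 = 27.3 A.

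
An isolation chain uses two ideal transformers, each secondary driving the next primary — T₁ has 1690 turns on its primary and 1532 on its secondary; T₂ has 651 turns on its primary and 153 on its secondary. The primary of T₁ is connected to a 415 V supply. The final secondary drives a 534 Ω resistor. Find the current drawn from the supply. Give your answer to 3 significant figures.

I_supply ≈ 0.0353 A

Secondary of T₁: V = 415.00 × 1532/1690 = 376.20 V.
Secondary of T₂: V = 376.20 × 153/651 = 88.416 V.
I_load = 88.416/534 = 0.16557 A, so P_out = 88.416 × 0.16557 = 14.639 W.
All ideal ⇒ P_in = P_out, so I_supply = 14.639/415 = 0.0353 A.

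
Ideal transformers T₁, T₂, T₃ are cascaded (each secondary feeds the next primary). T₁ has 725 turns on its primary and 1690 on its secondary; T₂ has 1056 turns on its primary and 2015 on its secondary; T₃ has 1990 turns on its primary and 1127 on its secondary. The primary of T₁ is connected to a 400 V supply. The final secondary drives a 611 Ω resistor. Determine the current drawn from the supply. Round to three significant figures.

I_supply ≈ 4.15 A

After T₁: V = 400.00 × 1690/725 = 932.41 V.
After T₂: V = 932.41 × 2015/1056 = 1779.2 V.
After T₃: V = 1779.2 × 1127/1990 = 1007.6 V.
I_load = 1007.6/611 = 1.6491 A, so P_out = 1007.6 × 1.6491 = 1661.7 W.
All ideal ⇒ P_in = P_out, so I_supply = 1661.7/400 = 4.15 A.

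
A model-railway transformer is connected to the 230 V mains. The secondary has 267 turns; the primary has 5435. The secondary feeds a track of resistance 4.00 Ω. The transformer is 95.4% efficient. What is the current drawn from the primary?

V_s = 230 × 267/5435 = 11.299 V.
I_s = V_s/R = 11.299/4.00 = 2.8247 A.
P_out = V_s I_s = 11.299 × 2.8247 = 31.917 W.
P_in = P_out/η = 31.917/0.954 = 33.456 W.
I_p = P_in/V_p = 33.456/230 = 0.145 A.

I_p ≈ 0.145 A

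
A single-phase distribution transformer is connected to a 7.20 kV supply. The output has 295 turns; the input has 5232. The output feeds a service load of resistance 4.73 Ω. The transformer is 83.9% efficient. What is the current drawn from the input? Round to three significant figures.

I_in ≈ 5.77 A

V_out = 7200 × 295/5232 = 405.96 V.
I_out = V_out/R = 405.96/4.73 = 85.827 A.
P_out = V_out I_out = 405.96 × 85.827 = 34843 W.
P_in = P_out/η = 34843/0.839 = 41529 W.
I_in = P_in/V_in = 41529/7200 = 5.77 A.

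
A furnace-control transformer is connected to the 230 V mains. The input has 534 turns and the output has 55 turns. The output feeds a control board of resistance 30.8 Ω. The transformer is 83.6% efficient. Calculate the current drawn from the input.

V_out = 230 × 55/534 = 23.689 V.
I_out = V_out/R = 23.689/30.8 = 0.76913 A.
P_out = V_out I_out = 23.689 × 0.76913 = 18.220 W.
P_in = P_out/η = 18.220/0.836 = 21.794 W.
I_in = P_in/V_in = 21.794/230 = 0.0948 A.

I_in ≈ 0.0948 A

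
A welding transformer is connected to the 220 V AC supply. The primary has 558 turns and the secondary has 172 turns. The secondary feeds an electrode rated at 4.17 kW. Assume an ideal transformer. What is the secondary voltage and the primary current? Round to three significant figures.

V_s ≈ 67.8 V, I_p ≈ 19.0 A

V_s = V_p × N_s/N_p = 220 × 172/558 = 67.814 V.
I_s = P/V_s = 4170/67.814 = 61.492 A.
I_p = I_s × N_s/N_p = 61.492 × 172/558 = 19.0 A.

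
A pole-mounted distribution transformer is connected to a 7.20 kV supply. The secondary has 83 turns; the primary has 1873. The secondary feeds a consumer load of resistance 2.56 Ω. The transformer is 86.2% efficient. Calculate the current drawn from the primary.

V_s = 7200 × 83/1873 = 319.06 V.
I_s = V_s/R = 319.06/2.56 = 124.63 A.
P_out = V_s I_s = 319.06 × 124.63 = 39765 W.
P_in = P_out/η = 39765/0.862 = 46132 W.
I_p = P_in/V_p = 46132/7200 = 6.41 A.

I_p ≈ 6.41 A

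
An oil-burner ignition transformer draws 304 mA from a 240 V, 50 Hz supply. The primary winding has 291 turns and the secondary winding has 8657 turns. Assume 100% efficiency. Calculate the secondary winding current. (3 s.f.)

I_s ≈ 0.0102 A

I_s/I_p = N_p/N_s, so I_s = 0.304 × 291/8657 = 0.0102 A.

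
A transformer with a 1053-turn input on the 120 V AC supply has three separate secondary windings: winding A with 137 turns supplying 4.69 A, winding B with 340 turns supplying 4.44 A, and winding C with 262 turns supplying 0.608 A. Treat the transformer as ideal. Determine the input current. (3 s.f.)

I_in ≈ 2.20 A

V_A = 120 × 137/1053 = 15.613 V; V_B = 120 × 340/1053 = 38.746 V; V_C = 120 × 262/1053 = 29.858 V.
P_out = V_A I_A + V_B I_B + V_C I_C = 15.613×4.69 + 38.746×4.44 + 29.858×0.608 = 73.223 + 172.03 + 18.153 = 263.41 W.
Ideal ⇒ P_in = P_out, so I_in = P_out/V_in = 263.41/120 = 2.20 A.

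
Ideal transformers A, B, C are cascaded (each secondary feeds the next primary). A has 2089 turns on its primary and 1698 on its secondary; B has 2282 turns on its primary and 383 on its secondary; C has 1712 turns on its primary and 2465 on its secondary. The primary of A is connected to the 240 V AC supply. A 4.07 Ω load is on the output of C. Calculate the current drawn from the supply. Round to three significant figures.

Secondary of A: V = 240.00 × 1698/2089 = 195.08 V.
Secondary of B: V = 195.08 × 383/2282 = 32.741 V.
Secondary of C: V = 32.741 × 2465/1712 = 47.142 V.
I_load = 47.142/4.07 = 11.583 A, so P_out = 47.142 × 11.583 = 546.03 W.
All ideal ⇒ P_in = P_out, so I_supply = 546.03/240 = 2.28 A.

I_supply ≈ 2.28 A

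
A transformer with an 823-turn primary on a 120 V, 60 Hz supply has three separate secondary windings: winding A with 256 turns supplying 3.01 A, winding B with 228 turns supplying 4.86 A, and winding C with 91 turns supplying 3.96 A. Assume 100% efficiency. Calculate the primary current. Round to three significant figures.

I_p ≈ 2.72 A

V_A = 120 × 256/823 = 37.327 V; V_B = 120 × 228/823 = 33.244 V; V_C = 120 × 91/823 = 13.269 V.
P_out = V_A I_A + V_B I_B + V_C I_C = 37.327×3.01 + 33.244×4.86 + 13.269×3.96 = 112.35 + 161.57 + 52.543 = 326.46 W.
Ideal ⇒ P_in = P_out, so I_p = P_out/V_p = 326.46/120 = 2.72 A.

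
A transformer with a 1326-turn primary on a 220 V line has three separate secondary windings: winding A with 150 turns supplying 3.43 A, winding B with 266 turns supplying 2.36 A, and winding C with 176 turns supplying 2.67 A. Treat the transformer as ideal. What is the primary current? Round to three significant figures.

V_A = 220 × 150/1326 = 24.887 V; V_B = 220 × 266/1326 = 44.133 V; V_C = 220 × 176/1326 = 29.201 V.
P_out = V_A I_A + V_B I_B + V_C I_C = 24.887×3.43 + 44.133×2.36 + 29.201×2.67 = 85.362 + 104.15 + 77.966 = 267.48 W.
Ideal ⇒ P_in = P_out, so I_p = P_out/V_p = 267.48/220 = 1.22 A.

I_p ≈ 1.22 A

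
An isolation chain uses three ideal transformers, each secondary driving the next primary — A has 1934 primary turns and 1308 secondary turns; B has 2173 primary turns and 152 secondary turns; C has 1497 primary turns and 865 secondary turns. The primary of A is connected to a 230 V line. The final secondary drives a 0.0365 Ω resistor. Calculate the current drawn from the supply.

I_supply ≈ 4.71 A

Secondary of A: V = 230.00 × 1308/1934 = 155.55 V.
Secondary of B: V = 155.55 × 152/2173 = 10.881 V.
Secondary of C: V = 10.881 × 865/1497 = 6.2872 V.
I_load = 6.2872/0.0365 = 172.25 A, so P_out = 6.2872 × 172.25 = 1083.0 W.
All ideal ⇒ P_in = P_out, so I_supply = 1083.0/230 = 4.71 A.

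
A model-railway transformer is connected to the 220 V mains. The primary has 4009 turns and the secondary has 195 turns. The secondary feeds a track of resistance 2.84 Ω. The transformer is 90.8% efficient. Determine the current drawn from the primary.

V_s = 220 × 195/4009 = 10.701 V.
I_s = V_s/R = 10.701/2.84 = 3.7679 A.
P_out = V_s I_s = 10.701 × 3.7679 = 40.320 W.
P_in = P_out/η = 40.320/0.908 = 44.406 W.
I_p = P_in/V_p = 44.406/220 = 0.202 A.

I_p ≈ 0.202 A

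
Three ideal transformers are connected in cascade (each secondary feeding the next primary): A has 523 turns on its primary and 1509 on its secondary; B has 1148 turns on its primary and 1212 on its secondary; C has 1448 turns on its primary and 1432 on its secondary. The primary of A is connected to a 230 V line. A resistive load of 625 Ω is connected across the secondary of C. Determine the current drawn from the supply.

After A: V = 230.00 × 1509/523 = 663.61 V.
After B: V = 663.61 × 1212/1148 = 700.61 V.
After C: V = 700.61 × 1432/1448 = 692.87 V.
I_load = 692.87/625 = 1.1086 A, so P_out = 692.87 × 1.1086 = 768.11 W.
All ideal ⇒ P_in = P_out, so I_supply = 768.11/230 = 3.34 A.

I_supply ≈ 3.34 A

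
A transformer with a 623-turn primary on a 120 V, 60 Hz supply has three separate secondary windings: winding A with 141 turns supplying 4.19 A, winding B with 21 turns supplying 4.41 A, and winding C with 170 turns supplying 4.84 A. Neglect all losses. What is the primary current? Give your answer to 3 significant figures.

V_A = 120 × 141/623 = 27.159 V; V_B = 120 × 21/623 = 4.0449 V; V_C = 120 × 170/623 = 32.745 V.
P_out = V_A I_A + V_B I_B + V_C I_C = 27.159×4.19 + 4.0449×4.41 + 32.745×4.84 = 113.80 + 17.838 + 158.48 = 290.12 W.
Ideal ⇒ P_in = P_out, so I_p = P_out/V_p = 290.12/120 = 2.42 A.

I_p ≈ 2.42 A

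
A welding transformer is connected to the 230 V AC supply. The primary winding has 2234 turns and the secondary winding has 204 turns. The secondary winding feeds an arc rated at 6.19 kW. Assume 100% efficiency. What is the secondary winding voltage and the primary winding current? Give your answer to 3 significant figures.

V_s ≈ 21.0 V, I_p ≈ 26.9 A

V_s = V_p × N_s/N_p = 230 × 204/2234 = 21.003 V.
I_s = P/V_s = 6190/21.003 = 294.72 A.
I_p = I_s × N_s/N_p = 294.72 × 204/2234 = 26.9 A.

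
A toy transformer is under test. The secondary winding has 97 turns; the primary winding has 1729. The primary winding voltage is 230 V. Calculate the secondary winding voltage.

V_s/V_p = N_s/N_p, so V_s = 230 × 97/1729 = 12.9 V.

V_s ≈ 12.9 V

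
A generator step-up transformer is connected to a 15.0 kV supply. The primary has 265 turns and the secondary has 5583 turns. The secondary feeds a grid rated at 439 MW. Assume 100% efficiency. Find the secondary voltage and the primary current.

V_s = V_p × N_s/N_p = 15000 × 5583/265 = 316020 V.
I_s = P/V_s = 4.39×10^8/316020 = 1389.2 A.
I_p = I_s × N_s/N_p = 1389.2 × 5583/265 = 29300 A.

V_s ≈ 316000 V, I_p ≈ 29300 A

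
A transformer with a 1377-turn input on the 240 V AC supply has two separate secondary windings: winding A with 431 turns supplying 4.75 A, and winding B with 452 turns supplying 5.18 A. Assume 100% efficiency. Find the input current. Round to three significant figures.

V_A = 240 × 431/1377 = 75.120 V; V_B = 240 × 452/1377 = 78.780 V.
P_out = V_A I_A + V_B I_B = 75.120×4.75 + 78.780×5.18 = 356.82 + 408.08 = 764.90 W.
Ideal ⇒ P_in = P_out, so I_in = P_out/V_in = 764.90/240 = 3.19 A.

I_in ≈ 3.19 A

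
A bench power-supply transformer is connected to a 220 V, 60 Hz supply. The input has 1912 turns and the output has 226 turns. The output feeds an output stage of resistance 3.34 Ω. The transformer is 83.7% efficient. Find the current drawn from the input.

V_out = 220 × 226/1912 = 26.004 V.
I_out = V_out/R = 26.004/3.34 = 7.7857 A.
P_out = V_out I_out = 26.004 × 7.7857 = 202.46 W.
P_in = P_out/η = 202.46/0.837 = 241.89 W.
I_in = P_in/V_in = 241.89/220 = 1.10 A.

I_in ≈ 1.10 A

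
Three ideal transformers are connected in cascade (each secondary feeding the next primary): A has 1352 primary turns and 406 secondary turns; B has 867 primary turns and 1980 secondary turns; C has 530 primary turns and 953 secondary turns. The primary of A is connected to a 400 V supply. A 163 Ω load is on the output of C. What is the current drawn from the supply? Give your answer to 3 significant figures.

I_supply ≈ 3.73 A

Secondary of A: V = 400.00 × 406/1352 = 120.12 V.
Secondary of B: V = 120.12 × 1980/867 = 274.32 V.
Secondary of C: V = 274.32 × 953/530 = 493.26 V.
I_load = 493.26/163 = 3.0261 A, so P_out = 493.26 × 3.0261 = 1492.6 W.
All ideal ⇒ P_in = P_out, so I_supply = 1492.6/400 = 3.73 A.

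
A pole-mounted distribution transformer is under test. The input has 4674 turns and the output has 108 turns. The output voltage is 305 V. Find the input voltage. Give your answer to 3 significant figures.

V_in/V_out = N_in/N_out, so V_in = 305 × 4674/108 = 13200 V.

V_in ≈ 13200 V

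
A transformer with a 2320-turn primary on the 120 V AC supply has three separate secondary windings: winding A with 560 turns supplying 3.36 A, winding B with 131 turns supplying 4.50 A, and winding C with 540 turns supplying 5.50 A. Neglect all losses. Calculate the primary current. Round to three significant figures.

V_A = 120 × 560/2320 = 28.966 V; V_B = 120 × 131/2320 = 6.7759 V; V_C = 120 × 540/2320 = 27.931 V.
P_out = V_A I_A + V_B I_B + V_C I_C = 28.966×3.36 + 6.7759×4.50 + 27.931×5.50 = 97.324 + 30.491 + 153.62 = 281.44 W.
Ideal ⇒ P_in = P_out, so I_p = P_out/V_p = 281.44/120 = 2.35 A.

I_p ≈ 2.35 A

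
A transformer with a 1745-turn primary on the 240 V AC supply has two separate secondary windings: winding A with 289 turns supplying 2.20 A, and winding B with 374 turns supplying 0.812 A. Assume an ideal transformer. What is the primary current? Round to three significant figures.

I_p ≈ 0.538 A

V_A = 240 × 289/1745 = 39.748 V; V_B = 240 × 374/1745 = 51.438 V.
P_out = V_A I_A + V_B I_B = 39.748×2.20 + 51.438×0.812 = 87.445 + 41.768 = 129.21 W.
Ideal ⇒ P_in = P_out, so I_p = P_out/V_p = 129.21/240 = 0.538 A.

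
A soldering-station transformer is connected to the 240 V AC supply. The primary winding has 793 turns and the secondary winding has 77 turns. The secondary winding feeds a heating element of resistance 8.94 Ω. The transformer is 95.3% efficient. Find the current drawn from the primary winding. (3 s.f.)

I_p ≈ 0.266 A

V_s = 240 × 77/793 = 23.304 V.
I_s = V_s/R = 23.304/8.94 = 2.6067 A.
P_out = V_s I_s = 23.304 × 2.6067 = 60.746 W.
P_in = P_out/η = 60.746/0.953 = 63.742 W.
I_p = P_in/V_p = 63.742/240 = 0.266 A.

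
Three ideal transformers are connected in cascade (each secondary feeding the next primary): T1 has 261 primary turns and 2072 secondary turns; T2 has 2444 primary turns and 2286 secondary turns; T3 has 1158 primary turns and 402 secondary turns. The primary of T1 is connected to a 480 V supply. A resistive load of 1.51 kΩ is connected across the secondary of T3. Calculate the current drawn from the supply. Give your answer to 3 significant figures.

I_supply ≈ 2.11 A

After T1: V = 480.00 × 2072/261 = 3810.6 V.
After T2: V = 3810.6 × 2286/2444 = 3564.2 V.
After T3: V = 3564.2 × 402/1158 = 1237.3 V.
I_load = 1237.3/1510 = 0.81942 A, so P_out = 1237.3 × 0.81942 = 1013.9 W.
All ideal ⇒ P_in = P_out, so I_supply = 1013.9/480 = 2.11 A.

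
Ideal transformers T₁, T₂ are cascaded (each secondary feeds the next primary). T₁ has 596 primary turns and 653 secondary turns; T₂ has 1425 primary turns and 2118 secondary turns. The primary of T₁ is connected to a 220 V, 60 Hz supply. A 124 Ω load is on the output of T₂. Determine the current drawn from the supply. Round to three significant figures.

I_supply ≈ 4.70 A

After T₁: V = 220.00 × 653/596 = 241.04 V.
After T₂: V = 241.04 × 2118/1425 = 358.26 V.
I_load = 358.26/124 = 2.8892 A, so P_out = 358.26 × 2.8892 = 1035.1 W.
All ideal ⇒ P_in = P_out, so I_supply = 1035.1/220 = 4.70 A.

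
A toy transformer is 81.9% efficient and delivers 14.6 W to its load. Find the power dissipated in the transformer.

P_loss ≈ 3.23 W

P_in = P_out/η = 14.6/0.819 = 17.8266 W.
P_loss = P_in − P_out = 17.8266 − 14.6 = 3.23 W.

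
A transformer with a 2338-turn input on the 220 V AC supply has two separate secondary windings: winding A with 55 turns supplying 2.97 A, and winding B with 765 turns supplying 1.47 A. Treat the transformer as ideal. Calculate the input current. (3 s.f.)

V_A = 220 × 55/2338 = 5.1754 V; V_B = 220 × 765/2338 = 71.985 V.
P_out = V_A I_A + V_B I_B = 5.1754×2.97 + 71.985×1.47 = 15.371 + 105.82 = 121.19 W.
Ideal ⇒ P_in = P_out, so I_in = P_out/V_in = 121.19/220 = 0.551 A.

I_in ≈ 0.551 A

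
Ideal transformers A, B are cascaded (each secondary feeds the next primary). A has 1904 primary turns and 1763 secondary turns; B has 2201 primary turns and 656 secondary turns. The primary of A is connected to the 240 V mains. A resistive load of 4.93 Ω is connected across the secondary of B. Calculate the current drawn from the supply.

I_supply ≈ 3.71 A

Secondary of A: V = 240.00 × 1763/1904 = 222.23 V.
Secondary of B: V = 222.23 × 656/2201 = 66.234 V.
I_load = 66.234/4.93 = 13.435 A, so P_out = 66.234 × 13.435 = 889.84 W.
All ideal ⇒ P_in = P_out, so I_supply = 889.84/240 = 3.71 A.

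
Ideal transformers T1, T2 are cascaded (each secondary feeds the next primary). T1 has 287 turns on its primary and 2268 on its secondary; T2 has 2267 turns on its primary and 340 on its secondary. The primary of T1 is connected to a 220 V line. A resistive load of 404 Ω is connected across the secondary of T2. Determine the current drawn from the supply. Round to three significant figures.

After T1: V = 220.00 × 2268/287 = 1738.5 V.
After T2: V = 1738.5 × 340/2267 = 260.74 V.
I_load = 260.74/404 = 0.64540 A, so P_out = 260.74 × 0.64540 = 168.28 W.
All ideal ⇒ P_in = P_out, so I_supply = 168.28/220 = 0.765 A.

I_supply ≈ 0.765 A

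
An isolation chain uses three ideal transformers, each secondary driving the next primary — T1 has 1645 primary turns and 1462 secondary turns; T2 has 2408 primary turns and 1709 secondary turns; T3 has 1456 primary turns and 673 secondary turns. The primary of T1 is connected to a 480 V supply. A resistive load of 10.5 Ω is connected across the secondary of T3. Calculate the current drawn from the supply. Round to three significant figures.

Secondary of T1: V = 480.00 × 1462/1645 = 426.60 V.
Secondary of T2: V = 426.60 × 1709/2408 = 302.77 V.
Secondary of T3: V = 302.77 × 673/1456 = 139.95 V.
I_load = 139.95/10.5 = 13.328 A, so P_out = 139.95 × 13.328 = 1865.2 W.
All ideal ⇒ P_in = P_out, so I_supply = 1865.2/480 = 3.89 A.

I_supply ≈ 3.89 A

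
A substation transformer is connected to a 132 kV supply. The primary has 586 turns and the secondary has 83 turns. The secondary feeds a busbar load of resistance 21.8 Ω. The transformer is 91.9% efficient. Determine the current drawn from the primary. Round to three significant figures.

V_s = 132000 × 83/586 = 18696 V.
I_s = V_s/R = 18696/21.8 = 857.63 A.
P_out = V_s I_s = 18696 × 857.63 = 1.6034×10^7 W.
P_in = P_out/η = 1.6034×10^7/0.919 = 1.7448×10^7 W.
I_p = P_in/V_p = 1.7448×10^7/132000 = 132 A.

I_p ≈ 132 A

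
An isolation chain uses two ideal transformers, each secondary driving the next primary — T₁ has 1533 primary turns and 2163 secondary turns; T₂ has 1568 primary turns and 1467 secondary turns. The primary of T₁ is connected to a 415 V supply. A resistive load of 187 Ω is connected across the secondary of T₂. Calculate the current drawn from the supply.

Secondary of T₁: V = 415.00 × 2163/1533 = 585.55 V.
Secondary of T₂: V = 585.55 × 1467/1568 = 547.83 V.
I_load = 547.83/187 = 2.9296 A, so P_out = 547.83 × 2.9296 = 1604.9 W.
All ideal ⇒ P_in = P_out, so I_supply = 1604.9/415 = 3.87 A.

I_supply ≈ 3.87 A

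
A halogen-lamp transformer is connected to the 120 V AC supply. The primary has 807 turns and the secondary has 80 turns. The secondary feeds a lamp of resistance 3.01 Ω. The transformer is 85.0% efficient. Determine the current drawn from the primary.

I_p ≈ 0.461 A

V_s = 120 × 80/807 = 11.896 V.
I_s = V_s/R = 11.896/3.01 = 3.9521 A.
P_out = V_s I_s = 11.896 × 3.9521 = 47.014 W.
P_in = P_out/η = 47.014/0.850 = 55.311 W.
I_p = P_in/V_p = 55.311/120 = 0.461 A.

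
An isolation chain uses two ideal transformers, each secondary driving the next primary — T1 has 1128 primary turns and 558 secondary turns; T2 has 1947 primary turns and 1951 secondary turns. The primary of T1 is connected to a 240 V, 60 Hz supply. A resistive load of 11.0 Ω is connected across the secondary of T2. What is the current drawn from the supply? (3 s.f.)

I_supply ≈ 5.36 A

After T1: V = 240.00 × 558/1128 = 118.72 V.
After T2: V = 118.72 × 1951/1947 = 118.97 V.
I_load = 118.97/11.0 = 10.815 A, so P_out = 118.97 × 10.815 = 1286.7 W.
All ideal ⇒ P_in = P_out, so I_supply = 1286.7/240 = 5.36 A.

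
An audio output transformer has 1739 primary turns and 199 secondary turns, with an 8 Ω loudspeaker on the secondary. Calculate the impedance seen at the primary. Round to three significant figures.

Z_p ≈ 611 Ω

Z_p = (N_p/N_s)² × Z_s = (1739/199)² × 8 = 611 Ω.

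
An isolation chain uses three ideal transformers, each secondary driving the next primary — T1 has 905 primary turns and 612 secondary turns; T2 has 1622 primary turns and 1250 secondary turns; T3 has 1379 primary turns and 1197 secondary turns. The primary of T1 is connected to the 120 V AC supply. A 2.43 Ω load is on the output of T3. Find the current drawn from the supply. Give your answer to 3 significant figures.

After T1: V = 120.00 × 612/905 = 81.149 V.
After T2: V = 81.149 × 1250/1622 = 62.538 V.
After T3: V = 62.538 × 1197/1379 = 54.284 V.
I_load = 54.284/2.43 = 22.339 A, so P_out = 54.284 × 22.339 = 1212.7 W.
All ideal ⇒ P_in = P_out, so I_supply = 1212.7/120 = 10.1 A.

I_supply ≈ 10.1 A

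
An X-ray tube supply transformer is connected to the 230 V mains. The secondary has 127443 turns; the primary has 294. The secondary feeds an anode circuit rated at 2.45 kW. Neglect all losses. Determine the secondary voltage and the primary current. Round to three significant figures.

V_s = V_p × N_s/N_p = 230 × 127443/294 = 99700 V.
I_s = P/V_s = 2450/99700 = 0.024574 A.
I_p = I_s × N_s/N_p = 0.024574 × 127443/294 = 10.7 A.

V_s ≈ 99700 V, I_p ≈ 10.7 A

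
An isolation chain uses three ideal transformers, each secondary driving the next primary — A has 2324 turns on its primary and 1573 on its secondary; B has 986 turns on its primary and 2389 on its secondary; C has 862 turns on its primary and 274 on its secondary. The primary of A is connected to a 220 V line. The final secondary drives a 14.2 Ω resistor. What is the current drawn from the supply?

I_supply ≈ 4.21 A

After A: V = 220.00 × 1573/2324 = 148.91 V.
After B: V = 148.91 × 2389/986 = 360.79 V.
After C: V = 360.79 × 274/862 = 114.68 V.
I_load = 114.68/14.2 = 8.0762 A, so P_out = 114.68 × 8.0762 = 926.21 W.
All ideal ⇒ P_in = P_out, so I_supply = 926.21/220 = 4.21 A.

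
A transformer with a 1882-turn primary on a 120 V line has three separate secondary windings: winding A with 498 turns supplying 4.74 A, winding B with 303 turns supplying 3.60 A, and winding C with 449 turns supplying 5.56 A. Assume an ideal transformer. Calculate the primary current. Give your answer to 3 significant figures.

V_A = 120 × 498/1882 = 31.753 V; V_B = 120 × 303/1882 = 19.320 V; V_C = 120 × 449/1882 = 28.629 V.
P_out = V_A I_A + V_B I_B + V_C I_C = 31.753×4.74 + 19.320×3.60 + 28.629×5.56 = 150.51 + 69.552 + 159.18 = 379.24 W.
Ideal ⇒ P_in = P_out, so I_p = P_out/V_p = 379.24/120 = 3.16 A.

I_p ≈ 3.16 A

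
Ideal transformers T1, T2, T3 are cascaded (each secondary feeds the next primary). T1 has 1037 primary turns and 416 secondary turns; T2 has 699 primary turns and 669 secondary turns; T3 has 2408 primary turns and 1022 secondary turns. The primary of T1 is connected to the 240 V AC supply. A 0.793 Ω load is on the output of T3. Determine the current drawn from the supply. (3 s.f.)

After T1: V = 240.00 × 416/1037 = 96.278 V.
After T2: V = 96.278 × 669/699 = 92.146 V.
After T3: V = 92.146 × 1022/2408 = 39.108 V.
I_load = 39.108/0.793 = 49.317 A, so P_out = 39.108 × 49.317 = 1928.7 W.
All ideal ⇒ P_in = P_out, so I_supply = 1928.7/240 = 8.04 A.

I_supply ≈ 8.04 A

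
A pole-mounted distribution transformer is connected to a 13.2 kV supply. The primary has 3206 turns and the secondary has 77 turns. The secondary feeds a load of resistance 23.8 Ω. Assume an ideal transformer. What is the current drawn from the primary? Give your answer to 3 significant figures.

I_p ≈ 0.320 A

V_s = V_p × N_s/N_p = 13200 × 77/3206 = 317.03 V.
I_s = V_s/R = 317.03/23.8 = 13.321 A.
For an ideal transformer I_p N_p = I_s N_s, so I_p = 13.321 × 77/3206 = 0.320 A.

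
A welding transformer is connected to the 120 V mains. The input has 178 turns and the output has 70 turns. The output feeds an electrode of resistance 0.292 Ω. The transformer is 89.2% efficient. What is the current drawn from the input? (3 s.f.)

V_out = 120 × 70/178 = 47.191 V.
I_out = V_out/R = 47.191/0.292 = 161.61 A.
P_out = V_out I_out = 47.191 × 161.61 = 7626.7 W.
P_in = P_out/η = 7626.7/0.892 = 8550.1 W.
I_in = P_in/V_in = 8550.1/120 = 71.3 A.

I_in ≈ 71.3 A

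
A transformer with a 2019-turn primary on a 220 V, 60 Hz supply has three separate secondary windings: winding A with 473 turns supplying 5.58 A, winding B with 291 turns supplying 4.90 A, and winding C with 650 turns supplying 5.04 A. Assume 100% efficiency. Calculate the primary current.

I_p ≈ 3.64 A

V_A = 220 × 473/2019 = 51.540 V; V_B = 220 × 291/2019 = 31.709 V; V_C = 220 × 650/2019 = 70.827 V.
P_out = V_A I_A + V_B I_B + V_C I_C = 51.540×5.58 + 31.709×4.90 + 70.827×5.04 = 287.60 + 155.37 + 356.97 = 799.94 W.
Ideal ⇒ P_in = P_out, so I_p = P_out/V_p = 799.94/220 = 3.64 A.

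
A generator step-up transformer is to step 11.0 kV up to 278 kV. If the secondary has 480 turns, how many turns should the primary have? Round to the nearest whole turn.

N_p = 19 turns

N_p/N_s = V_p/V_s, so N_p = 480 × 11000/278000 = 19.0 ≈ 19 turns.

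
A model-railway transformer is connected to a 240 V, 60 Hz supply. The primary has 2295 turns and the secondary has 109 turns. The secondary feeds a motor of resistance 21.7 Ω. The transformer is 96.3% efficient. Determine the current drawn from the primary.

V_s = 240 × 109/2295 = 11.399 V.
I_s = V_s/R = 11.399/21.7 = 0.52529 A.
P_out = V_s I_s = 11.399 × 0.52529 = 5.9876 W.
P_in = P_out/η = 5.9876/0.963 = 6.2176 W.
I_p = P_in/V_p = 6.2176/240 = 0.0259 A.

I_p ≈ 0.0259 A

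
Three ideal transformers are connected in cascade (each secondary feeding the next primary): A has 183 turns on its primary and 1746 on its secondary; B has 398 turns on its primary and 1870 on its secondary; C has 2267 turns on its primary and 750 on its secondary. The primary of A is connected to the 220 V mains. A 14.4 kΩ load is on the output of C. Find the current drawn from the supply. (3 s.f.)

After A: V = 220.00 × 1746/183 = 2099.0 V.
After B: V = 2099.0 × 1870/398 = 9862.2 V.
After C: V = 9862.2 × 750/2267 = 3262.8 V.
I_load = 3262.8/14400 = 0.22658 A, so P_out = 3262.8 × 0.22658 = 739.27 W.
All ideal ⇒ P_in = P_out, so I_supply = 739.27/220 = 3.36 A.

I_supply ≈ 3.36 A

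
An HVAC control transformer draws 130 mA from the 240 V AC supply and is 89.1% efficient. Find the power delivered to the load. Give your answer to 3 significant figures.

P_in = V_p I_p = 240 × 0.130 = 31.200 W.
P_out = η P_in = 0.891 × 31.200 = 27.8 W.

P_out ≈ 27.8 W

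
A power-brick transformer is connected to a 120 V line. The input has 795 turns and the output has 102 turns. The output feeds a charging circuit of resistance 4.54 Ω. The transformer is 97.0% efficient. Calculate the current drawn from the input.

V_out = 120 × 102/795 = 15.396 V.
I_out = V_out/R = 15.396/4.54 = 3.3912 A.
P_out = V_out I_out = 15.396 × 3.3912 = 52.212 W.
P_in = P_out/η = 52.212/0.970 = 53.827 W.
I_in = P_in/V_in = 53.827/120 = 0.449 A.

I_in ≈ 0.449 A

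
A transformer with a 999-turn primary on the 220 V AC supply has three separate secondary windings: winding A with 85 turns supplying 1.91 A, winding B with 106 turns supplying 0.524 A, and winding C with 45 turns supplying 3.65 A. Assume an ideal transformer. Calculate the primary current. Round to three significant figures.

I_p ≈ 0.383 A

V_A = 220 × 85/999 = 18.719 V; V_B = 220 × 106/999 = 23.343 V; V_C = 220 × 45/999 = 9.9099 V.
P_out = V_A I_A + V_B I_B + V_C I_C = 18.719×1.91 + 23.343×0.524 + 9.9099×3.65 = 35.753 + 12.232 + 36.171 = 84.156 W.
Ideal ⇒ P_in = P_out, so I_p = P_out/V_p = 84.156/220 = 0.383 A.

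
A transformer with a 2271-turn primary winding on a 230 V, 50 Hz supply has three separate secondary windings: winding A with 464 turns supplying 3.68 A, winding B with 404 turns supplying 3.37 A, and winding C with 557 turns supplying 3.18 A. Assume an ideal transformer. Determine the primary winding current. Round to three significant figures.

V_A = 230 × 464/2271 = 46.993 V; V_B = 230 × 404/2271 = 40.916 V; V_C = 230 × 557/2271 = 56.411 V.
P_out = V_A I_A + V_B I_B + V_C I_C = 46.993×3.68 + 40.916×3.37 + 56.411×3.18 = 172.93 + 137.89 + 179.39 = 490.21 W.
Ideal ⇒ P_in = P_out, so I_p = P_out/V_p = 490.21/230 = 2.13 A.

I_p ≈ 2.13 A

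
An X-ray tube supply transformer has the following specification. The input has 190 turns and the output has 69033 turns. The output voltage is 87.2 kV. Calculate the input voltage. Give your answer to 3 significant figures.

V_in/V_out = N_in/N_out, so V_in = 87200 × 190/69033 = 240 V.

V_in ≈ 240 V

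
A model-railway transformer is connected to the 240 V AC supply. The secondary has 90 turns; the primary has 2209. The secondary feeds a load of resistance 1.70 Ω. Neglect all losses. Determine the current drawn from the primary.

V_s = V_p × N_s/N_p = 240 × 90/2209 = 9.7782 V.
I_s = V_s/R = 9.7782/1.70 = 5.7519 A.
For an ideal transformer I_p N_p = I_s N_s, so I_p = 5.7519 × 90/2209 = 0.234 A.

I_p ≈ 0.234 A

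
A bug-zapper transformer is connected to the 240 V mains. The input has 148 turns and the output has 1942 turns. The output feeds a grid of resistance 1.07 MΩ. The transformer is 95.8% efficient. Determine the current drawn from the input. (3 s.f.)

V_out = 240 × 1942/148 = 3149.2 V.
I_out = V_out/R = 3149.2/(1.07×10^6) = 0.0029432 A.
P_out = V_out I_out = 3149.2 × 0.0029432 = 9.2686 W.
P_in = P_out/η = 9.2686/0.958 = 9.6749 W.
I_in = P_in/V_in = 9.6749/240 = 0.0403 A.

I_in ≈ 0.0403 A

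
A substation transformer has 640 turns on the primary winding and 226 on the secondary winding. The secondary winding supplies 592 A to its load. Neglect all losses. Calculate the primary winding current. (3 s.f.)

I_p ≈ 209 A

For an ideal transformer I_p/I_s = N_s/N_p, so I_p = 592 × 226/640 = 209 A.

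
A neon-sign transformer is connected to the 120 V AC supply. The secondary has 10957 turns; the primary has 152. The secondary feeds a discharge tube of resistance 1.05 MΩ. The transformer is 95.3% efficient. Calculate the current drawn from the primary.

I_p ≈ 0.623 A

V_s = 120 × 10957/152 = 8650.3 V.
I_s = V_s/R = 8650.3/(1.05×10^6) = 0.0082383 A.
P_out = V_s I_s = 8650.3 × 0.0082383 = 71.264 W.
P_in = P_out/η = 71.264/0.953 = 74.778 W.
I_p = P_in/V_p = 74.778/120 = 0.623 A.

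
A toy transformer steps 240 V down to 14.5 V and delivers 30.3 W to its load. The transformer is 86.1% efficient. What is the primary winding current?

I_p ≈ 0.147 A

P_in = P_out/η = 30.3/0.861 = 35.192 W.
I_p = P_in/V_p = 35.192/240 = 0.147 A.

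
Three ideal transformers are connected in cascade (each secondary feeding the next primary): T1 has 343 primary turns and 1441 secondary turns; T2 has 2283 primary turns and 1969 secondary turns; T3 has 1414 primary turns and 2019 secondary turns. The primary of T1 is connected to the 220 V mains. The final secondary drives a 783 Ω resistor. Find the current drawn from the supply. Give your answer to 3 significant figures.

After T1: V = 220.00 × 1441/343 = 924.26 V.
After T2: V = 924.26 × 1969/2283 = 797.14 V.
After T3: V = 797.14 × 2019/1414 = 1138.2 V.
I_load = 1138.2/783 = 1.4536 A, so P_out = 1138.2 × 1.4536 = 1654.5 W.
All ideal ⇒ P_in = P_out, so I_supply = 1654.5/220 = 7.52 A.

I_supply ≈ 7.52 A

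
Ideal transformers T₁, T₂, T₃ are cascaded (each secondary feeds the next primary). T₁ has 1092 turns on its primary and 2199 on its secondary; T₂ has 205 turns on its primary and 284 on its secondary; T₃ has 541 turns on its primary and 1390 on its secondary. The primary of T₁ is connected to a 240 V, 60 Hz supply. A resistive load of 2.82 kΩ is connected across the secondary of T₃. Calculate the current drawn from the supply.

I_supply ≈ 4.37 A

After T₁: V = 240.00 × 2199/1092 = 483.30 V.
After T₂: V = 483.30 × 284/205 = 669.54 V.
After T₃: V = 669.54 × 1390/541 = 1720.3 V.
I_load = 1720.3/2820 = 0.61002 A, so P_out = 1720.3 × 0.61002 = 1049.4 W.
All ideal ⇒ P_in = P_out, so I_supply = 1049.4/240 = 4.37 A.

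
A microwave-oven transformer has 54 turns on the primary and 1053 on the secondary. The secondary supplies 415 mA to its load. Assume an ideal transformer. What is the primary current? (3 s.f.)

I_p ≈ 8.09 A

For an ideal transformer I_p/I_s = N_s/N_p, so I_p = 0.415 × 1053/54 = 8.09 A.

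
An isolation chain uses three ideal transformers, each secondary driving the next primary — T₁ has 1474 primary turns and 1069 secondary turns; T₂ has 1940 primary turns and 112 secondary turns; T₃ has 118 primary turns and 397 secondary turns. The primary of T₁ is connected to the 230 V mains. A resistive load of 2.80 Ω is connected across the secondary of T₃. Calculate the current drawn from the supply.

After T₁: V = 230.00 × 1069/1474 = 166.80 V.
After T₂: V = 166.80 × 112/1940 = 9.6300 V.
After T₃: V = 9.6300 × 397/118 = 32.399 V.
I_load = 32.399/2.80 = 11.571 A, so P_out = 32.399 × 11.571 = 374.89 W.
All ideal ⇒ P_in = P_out, so I_supply = 374.89/230 = 1.63 A.

I_supply ≈ 1.63 A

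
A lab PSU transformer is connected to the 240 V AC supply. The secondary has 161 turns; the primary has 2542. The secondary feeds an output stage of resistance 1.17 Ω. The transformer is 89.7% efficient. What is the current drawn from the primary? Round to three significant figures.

I_p ≈ 0.917 A

V_s = 240 × 161/2542 = 15.201 V.
I_s = V_s/R = 15.201/1.17 = 12.992 A.
P_out = V_s I_s = 15.201 × 12.992 = 197.49 W.
P_in = P_out/η = 197.49/0.897 = 220.16 W.
I_p = P_in/V_p = 220.16/240 = 0.917 A.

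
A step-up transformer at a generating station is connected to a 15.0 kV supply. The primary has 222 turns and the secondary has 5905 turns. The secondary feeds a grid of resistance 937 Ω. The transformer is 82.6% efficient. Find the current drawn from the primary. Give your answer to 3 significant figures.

V_s = 15000 × 5905/222 = 398990 V.
I_s = V_s/R = 398990/937 = 425.81 A.
P_out = V_s I_s = 398990 × 425.81 = 1.6989×10^8 W.
P_in = P_out/η = 1.6989×10^8/0.826 = 2.0568×10^8 W.
I_p = P_in/V_p = 2.0568×10^8/15000 = 13700 A.

I_p ≈ 13700 A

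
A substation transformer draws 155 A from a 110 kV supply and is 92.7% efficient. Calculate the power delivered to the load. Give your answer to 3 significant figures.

P_in = V_p I_p = 110000 × 155 = 1.7050×10^7 W.
P_out = η P_in = 0.927 × 1.7050×10^7 = 1.58×10^7 W.

P_out ≈ 1.58×10^7 W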